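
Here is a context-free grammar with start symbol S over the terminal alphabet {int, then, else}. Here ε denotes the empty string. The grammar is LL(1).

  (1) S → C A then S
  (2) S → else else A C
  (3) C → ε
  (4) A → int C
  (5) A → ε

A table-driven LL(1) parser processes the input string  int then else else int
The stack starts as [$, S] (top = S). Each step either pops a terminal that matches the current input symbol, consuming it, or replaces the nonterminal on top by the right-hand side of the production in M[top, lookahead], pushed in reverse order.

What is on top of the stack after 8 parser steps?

else

step 1: stack=$ S  input=int then else else int $  — expand S → C A then S
step 2: stack=$ S then A C  input=int then else else int $  — expand C → ε
step 3: stack=$ S then A  input=int then else else int $  — expand A → int C
step 4: stack=$ S then C int  input=int then else else int $  — match int
step 5: stack=$ S then C  input=then else else int $  — expand C → ε
step 6: stack=$ S then  input=then else else int $  — match then
step 7: stack=$ S  input=else else int $  — expand S → else else A C
step 8: stack=$ C A else else  input=else else int $  — match else
Stack after step 8: $ C A else (top = else).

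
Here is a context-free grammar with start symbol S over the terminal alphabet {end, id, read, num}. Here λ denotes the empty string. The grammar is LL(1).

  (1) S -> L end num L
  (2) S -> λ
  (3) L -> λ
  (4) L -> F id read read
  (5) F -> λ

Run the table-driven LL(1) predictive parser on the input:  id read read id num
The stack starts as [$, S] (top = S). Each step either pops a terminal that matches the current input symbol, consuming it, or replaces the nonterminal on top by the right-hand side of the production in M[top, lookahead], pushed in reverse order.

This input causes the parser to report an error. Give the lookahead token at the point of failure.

step 1: stack=$ S  input=id read read id num $  — expand S -> L end num L
step 2: stack=$ L num end L  input=id read read id num $  — expand L -> F id read read
step 3: stack=$ L num end read read id F  input=id read read id num $  — expand F -> λ
step 4: stack=$ L num end read read id  input=id read read id num $  — match id
step 5: stack=$ L num end read read  input=read read id num $  — match read
step 6: stack=$ L num end read  input=read id num $  — match read
step 7: stack=$ L num end  input=id num $  — error: top is terminal end but lookahead is id

id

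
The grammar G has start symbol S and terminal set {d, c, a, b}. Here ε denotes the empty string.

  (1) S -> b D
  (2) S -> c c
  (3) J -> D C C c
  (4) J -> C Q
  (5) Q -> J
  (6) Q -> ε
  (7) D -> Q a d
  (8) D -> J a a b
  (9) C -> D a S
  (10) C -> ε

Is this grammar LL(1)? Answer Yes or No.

No

FIRST(S) = {b, c}
FIRST(J) = {ε, a}
FIRST(Q) = {ε, a}
FIRST(D) = {a}
FIRST(C) = {ε, a}
FOLLOW(S) = {$, a, c}
FOLLOW(J) = {a}
FOLLOW(Q) = {a}
FOLLOW(D) = {$, a, c}
FOLLOW(C) = {a, c}
Cell M[C, a] receives both C -> D a S and C -> ε — the grammar is not LL(1).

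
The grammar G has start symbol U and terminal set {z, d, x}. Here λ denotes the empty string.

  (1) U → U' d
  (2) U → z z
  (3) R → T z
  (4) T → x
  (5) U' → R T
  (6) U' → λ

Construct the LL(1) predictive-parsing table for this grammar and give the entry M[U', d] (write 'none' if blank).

FIRST(T) = {x}
FIRST(R) = {x}  (via T z)
FIRST(U') = {λ, x}  (via R T)
FIRST(U) = {d, x, z}  (via U' d)
FOLLOW(U) includes $ since U is the start symbol.
FOLLOW(U'): in U→U' d, U' is followed by d with FIRST {d}. Thus FOLLOW(U') = {d}.
For U' → R T: FIRST(R T) = {x}, so it goes in M[U', t] for t ∈ {x}.
For U' → λ: FIRST(λ) = {λ}, so it goes in M[U', t] for t ∈ {}; since λ ∈ FIRST, also for every t ∈ FOLLOW(U') = {d}.

U' → λ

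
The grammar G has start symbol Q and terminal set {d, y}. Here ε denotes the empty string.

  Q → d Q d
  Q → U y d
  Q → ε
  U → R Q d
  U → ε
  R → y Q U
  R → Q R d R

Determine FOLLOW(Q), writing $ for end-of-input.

FIRST(Q) = {ε, d, y}  (via U y d)
FIRST(R) = {d, y}  (via Q R d R)
FIRST(U) = {ε, d, y}  (via R Q d)
FOLLOW(Q) includes $ since Q is the start symbol.
FOLLOW(R): in U→R Q d, R is followed by Q d with FIRST {d, y}; in R→Q R d R (occurrence 1), R is followed by d R with FIRST {d}; in R→Q R d R (occurrence 2), the suffix after R is empty (adds nothing new). Thus FOLLOW(R) = {d, y}.
FOLLOW(Q): in Q→d Q d, Q is followed by d with FIRST {d}; in U→R Q d, Q is followed by d with FIRST {d}; in R→y Q U, Q is followed by U with FIRST {ε, d, y}; in R→y Q U, the suffix after Q is nullable, so FOLLOW(Q) ⊇ FOLLOW(R) = {d, y}; in R→Q R d R, Q is followed by R d R with FIRST {d, y}. Thus FOLLOW(Q) = {$, d, y}.
FOLLOW(U): in Q→U y d, U is followed by y d with FIRST {y}; in R→y Q U, the suffix after U is empty, so FOLLOW(U) ⊇ FOLLOW(R) = {d, y}. Thus FOLLOW(U) = {d, y}.

{$, d, y}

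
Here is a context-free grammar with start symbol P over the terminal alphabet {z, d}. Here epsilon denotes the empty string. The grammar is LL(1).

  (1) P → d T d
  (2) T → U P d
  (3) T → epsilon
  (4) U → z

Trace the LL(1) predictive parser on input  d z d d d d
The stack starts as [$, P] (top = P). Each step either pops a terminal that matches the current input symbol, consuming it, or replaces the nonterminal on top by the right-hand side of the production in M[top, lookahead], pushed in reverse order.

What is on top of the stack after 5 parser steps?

P

step 1: stack=$ P  input=d z d d d d $  — expand P → d T d
step 2: stack=$ d T d  input=d z d d d d $  — match d
step 3: stack=$ d T  input=z d d d d $  — expand T → U P d
step 4: stack=$ d d P U  input=z d d d d $  — expand U → z
step 5: stack=$ d d P z  input=z d d d d $  — match z
Stack after step 5: $ d d P (top = P).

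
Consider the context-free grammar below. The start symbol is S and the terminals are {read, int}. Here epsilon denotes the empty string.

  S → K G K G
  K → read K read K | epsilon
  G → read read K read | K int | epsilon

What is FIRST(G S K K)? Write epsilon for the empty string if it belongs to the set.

{epsilon, int, read}

FIRST(K): from K→read K read K we get {read}; from K→epsilon we get {epsilon}. So FIRST(K) = {epsilon, read}.
FIRST(G): from G→read read K read we get {read}; from G→K int we get {int, read}; from G→epsilon we get {epsilon}. So FIRST(G) = {epsilon, int, read}.
FIRST(S): from S→K G K G we get {epsilon, int, read}. So FIRST(S) = {epsilon, int, read}.
FIRST(G S K K): take FIRST of each symbol in turn, carrying on past any symbol whose FIRST contains epsilon; result {epsilon, int, read}.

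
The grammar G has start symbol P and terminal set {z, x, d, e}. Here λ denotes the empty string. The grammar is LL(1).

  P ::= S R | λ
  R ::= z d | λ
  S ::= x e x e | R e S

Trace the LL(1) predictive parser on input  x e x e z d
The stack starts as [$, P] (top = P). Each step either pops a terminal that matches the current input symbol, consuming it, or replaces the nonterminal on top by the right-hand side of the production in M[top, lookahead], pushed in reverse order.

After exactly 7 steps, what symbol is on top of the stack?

step 1: stack=$ P  input=x e x e z d $  — expand P ::= S R
step 2: stack=$ R S  input=x e x e z d $  — expand S ::= x e x e
step 3: stack=$ R e x e x  input=x e x e z d $  — match x
step 4: stack=$ R e x e  input=e x e z d $  — match e
step 5: stack=$ R e x  input=x e z d $  — match x
step 6: stack=$ R e  input=e z d $  — match e
step 7: stack=$ R  input=z d $  — expand R ::= z d
Stack after step 7: $ d z (top = z).

z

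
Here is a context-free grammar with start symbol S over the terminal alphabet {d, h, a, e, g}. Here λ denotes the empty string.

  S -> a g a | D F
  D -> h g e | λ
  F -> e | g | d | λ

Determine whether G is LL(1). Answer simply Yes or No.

Yes

FIRST(S) = {λ, a, d, e, g, h}
FIRST(D) = {λ, h}
FIRST(F) = {λ, d, e, g}
FOLLOW(S) = {$}
FOLLOW(D) = {$, d, e, g}
FOLLOW(F) = {$}
Each cell of M receives at most one production.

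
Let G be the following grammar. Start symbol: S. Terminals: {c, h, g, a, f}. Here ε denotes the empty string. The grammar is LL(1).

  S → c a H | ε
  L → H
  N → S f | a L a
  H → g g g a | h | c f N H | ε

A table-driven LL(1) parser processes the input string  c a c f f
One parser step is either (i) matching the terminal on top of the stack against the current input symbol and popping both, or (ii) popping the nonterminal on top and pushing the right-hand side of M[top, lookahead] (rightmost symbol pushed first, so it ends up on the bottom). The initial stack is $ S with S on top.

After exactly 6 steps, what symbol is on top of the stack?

     Stack      Input        Action
  1  $ S        c a c f f $  expand S → c a H
  2  $ H a c    c a c f f $  match c
  3  $ H a      a c f f $    match a
  4  $ H        c f f $      expand H → c f N H
  5  $ H N f c  c f f $      match c
  6  $ H N f    f f $        match f
Stack after step 6: $ H N (top = N).

N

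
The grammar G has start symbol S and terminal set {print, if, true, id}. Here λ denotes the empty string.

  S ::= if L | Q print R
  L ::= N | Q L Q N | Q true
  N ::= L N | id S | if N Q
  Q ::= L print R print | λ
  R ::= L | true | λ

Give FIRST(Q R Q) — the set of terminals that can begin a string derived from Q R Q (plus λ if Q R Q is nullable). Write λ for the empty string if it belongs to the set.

FIRST(S) = {id, if, print, true}  (via Q print R)
FIRST(L) = {id, if, true}  (via N, Q L Q N, Q true)
FIRST(N) = {id, if, true}  (via L N)
FIRST(Q) = {λ, id, if, true}  (via L print R print)
FIRST(R) = {λ, id, if, true}  (via L)
FIRST(Q R Q): take FIRST of each symbol in turn, carrying on past any symbol whose FIRST contains λ; result {λ, id, if, true}.

{λ, id, if, true}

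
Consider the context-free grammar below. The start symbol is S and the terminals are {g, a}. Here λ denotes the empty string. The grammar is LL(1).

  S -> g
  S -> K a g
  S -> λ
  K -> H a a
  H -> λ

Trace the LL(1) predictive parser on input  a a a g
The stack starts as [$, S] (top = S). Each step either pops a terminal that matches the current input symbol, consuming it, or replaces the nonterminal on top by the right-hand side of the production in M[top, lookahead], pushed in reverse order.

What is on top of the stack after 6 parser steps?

step 1: stack=$ S  input=a a a g $  — expand S -> K a g
step 2: stack=$ g a K  input=a a a g $  — expand K -> H a a
step 3: stack=$ g a a a H  input=a a a g $  — expand H -> λ
step 4: stack=$ g a a a  input=a a a g $  — match a
step 5: stack=$ g a a  input=a a g $  — match a
step 6: stack=$ g a  input=a g $  — match a
Stack after step 6: $ g (top = g).

g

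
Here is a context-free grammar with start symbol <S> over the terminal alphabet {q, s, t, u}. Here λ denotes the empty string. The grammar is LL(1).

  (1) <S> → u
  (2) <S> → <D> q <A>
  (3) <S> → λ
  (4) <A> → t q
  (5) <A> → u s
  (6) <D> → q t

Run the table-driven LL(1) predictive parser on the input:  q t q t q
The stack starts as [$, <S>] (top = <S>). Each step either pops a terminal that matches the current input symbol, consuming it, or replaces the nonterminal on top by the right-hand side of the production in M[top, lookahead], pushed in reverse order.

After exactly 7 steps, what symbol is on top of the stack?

step 1: stack=$ <S>  input=q t q t q $  — expand <S> → <D> q <A>
step 2: stack=$ <A> q <D>  input=q t q t q $  — expand <D> → q t
step 3: stack=$ <A> q t q  input=q t q t q $  — match q
step 4: stack=$ <A> q t  input=t q t q $  — match t
step 5: stack=$ <A> q  input=q t q $  — match q
step 6: stack=$ <A>  input=t q $  — expand <A> → t q
step 7: stack=$ q t  input=t q $  — match t
Stack after step 7: $ q (top = q).

q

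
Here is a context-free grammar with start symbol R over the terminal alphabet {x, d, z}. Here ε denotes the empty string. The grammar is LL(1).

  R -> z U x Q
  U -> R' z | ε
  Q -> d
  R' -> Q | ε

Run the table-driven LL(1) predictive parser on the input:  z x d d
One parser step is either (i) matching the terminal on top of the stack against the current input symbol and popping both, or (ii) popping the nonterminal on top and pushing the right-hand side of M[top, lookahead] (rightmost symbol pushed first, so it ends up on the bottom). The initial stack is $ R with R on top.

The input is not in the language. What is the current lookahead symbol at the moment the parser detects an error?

step 1: stack=$ R  input=z x d d $  — expand R -> z U x Q
step 2: stack=$ Q x U z  input=z x d d $  — match z
step 3: stack=$ Q x U  input=x d d $  — expand U -> ε
step 4: stack=$ Q x  input=x d d $  — match x
step 5: stack=$ Q  input=d d $  — expand Q -> d
step 6: stack=$ d  input=d d $  — match d
step 7: stack=$  input=d $  — error: stack empty but input remains

d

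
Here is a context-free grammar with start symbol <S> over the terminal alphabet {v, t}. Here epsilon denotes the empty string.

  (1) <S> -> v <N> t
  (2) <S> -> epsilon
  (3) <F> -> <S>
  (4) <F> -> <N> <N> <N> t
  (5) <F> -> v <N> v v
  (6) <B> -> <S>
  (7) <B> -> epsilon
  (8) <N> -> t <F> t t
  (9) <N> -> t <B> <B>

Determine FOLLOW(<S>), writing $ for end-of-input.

{$, t, v}

FIRST(<S>) = {epsilon, v}
FIRST(<N>) = {t}
FIRST(<F>) = {epsilon, t, v}  (via <S>, <N> <N> <N> t)
FIRST(<B>) = {epsilon, v}  (via <S>)
FOLLOW(<S>) includes $ since <S> is the start symbol.
FOLLOW(<F>): in <N>->t <F> t t, <F> is followed by t t with FIRST {t}. Thus FOLLOW(<F>) = {t}.
FOLLOW(<N>): in <S>->v <N> t, <N> is followed by t with FIRST {t}; in <F>-><N> <N> <N> t (occurrence 1), <N> is followed by <N> <N> t with FIRST {t}; in <F>-><N> <N> <N> t (occurrence 2), <N> is followed by <N> t with FIRST {t}; in <F>-><N> <N> <N> t (occurrence 3), <N> is followed by t with FIRST {t}; in <F>->v <N> v v, <N> is followed by v v with FIRST {v}. Thus FOLLOW(<N>) = {t, v}.
FOLLOW(<B>): in <N>->t <B> <B> (occurrence 1), <B> is followed by <B> with FIRST {epsilon, v}; in <N>->t <B> <B> (occurrence 1), the suffix after <B> is nullable, so FOLLOW(<B>) ⊇ FOLLOW(<N>) = {t, v}; in <N>->t <B> <B> (occurrence 2), the suffix after <B> is empty, so FOLLOW(<B>) ⊇ FOLLOW(<N>) = {t, v}. Thus FOLLOW(<B>) = {t, v}.
FOLLOW(<S>): in <F>-><S>, the suffix after <S> is empty, so FOLLOW(<S>) ⊇ FOLLOW(<F>) = {t}; in <B>-><S>, the suffix after <S> is empty, so FOLLOW(<S>) ⊇ FOLLOW(<B>) = {t, v}. Thus FOLLOW(<S>) = {$, t, v}.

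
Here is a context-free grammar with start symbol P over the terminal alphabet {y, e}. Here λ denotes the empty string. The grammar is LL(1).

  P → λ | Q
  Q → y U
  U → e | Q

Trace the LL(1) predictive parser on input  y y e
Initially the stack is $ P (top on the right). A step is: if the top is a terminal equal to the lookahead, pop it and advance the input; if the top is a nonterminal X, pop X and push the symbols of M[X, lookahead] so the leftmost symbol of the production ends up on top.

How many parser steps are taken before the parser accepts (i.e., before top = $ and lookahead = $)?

8

     Stack  Input    Action
  1  $ P    y y e $  expand P → Q
  2  $ Q    y y e $  expand Q → y U
  3  $ U y  y y e $  match y
  4  $ U    y e $    expand U → Q
  5  $ Q    y e $    expand Q → y U
  6  $ U y  y e $    match y
  7  $ U    e $      expand U → e
  8  $ e    e $      match e
Accept reached after 8 steps.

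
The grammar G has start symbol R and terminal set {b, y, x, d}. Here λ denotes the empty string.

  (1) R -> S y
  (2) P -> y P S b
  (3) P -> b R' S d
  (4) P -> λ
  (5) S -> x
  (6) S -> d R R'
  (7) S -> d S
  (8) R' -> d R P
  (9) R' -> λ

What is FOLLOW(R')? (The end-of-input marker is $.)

FIRST(P) = {λ, b, y}
FIRST(S) = {d, x}
FIRST(R') = {λ, d}
FIRST(R) = {d, x}  (via S y)
FOLLOW(R) includes $ since R is the start symbol.
FOLLOW(S): in R->S y, S is followed by y with FIRST {y}; in P->y P S b, S is followed by b with FIRST {b}; in P->b R' S d, S is followed by d with FIRST {d}; in S->d S, the suffix after S is empty (adds nothing new). Thus FOLLOW(S) = {b, d, y}.
FOLLOW(R'): in P->b R' S d, R' is followed by S d with FIRST {d, x}; in S->d R R', the suffix after R' is empty, so FOLLOW(R') ⊇ FOLLOW(S) = {b, d, y}. Thus FOLLOW(R') = {b, d, x, y}.
FOLLOW(R): in S->d R R', R is followed by R' with FIRST {λ, d}; in S->d R R', the suffix after R is nullable, so FOLLOW(R) ⊇ FOLLOW(S) = {b, d, y}; in R'->d R P, R is followed by P with FIRST {λ, b, y}; in R'->d R P, the suffix after R is nullable, so FOLLOW(R) ⊇ FOLLOW(R') = {b, d, x, y}. Thus FOLLOW(R) = {$, b, d, x, y}.
FOLLOW(P): in P->y P S b, P is followed by S b with FIRST {d, x}; in R'->d R P, the suffix after P is empty, so FOLLOW(P) ⊇ FOLLOW(R') = {b, d, x, y}. Thus FOLLOW(P) = {b, d, x, y}.

{b, d, x, y}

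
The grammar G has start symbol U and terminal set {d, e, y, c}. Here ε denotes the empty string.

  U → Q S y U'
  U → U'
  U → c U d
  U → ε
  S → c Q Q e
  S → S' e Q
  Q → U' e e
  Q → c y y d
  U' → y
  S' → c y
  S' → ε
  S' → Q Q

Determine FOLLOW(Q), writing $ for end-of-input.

{c, e, y}

FIRST(U'): from U'→y we get {y}. So FIRST(U') = {y}.
FIRST(Q): from Q→U' e e we get {y}; from Q→c y y d we get {c}. So FIRST(Q) = {c, y}.
FIRST(U): from U→Q S y U' we get {c, y}; from U→U' we get {y}; from U→c U d we get {c}; from U→ε we get {ε}. So FIRST(U) = {ε, c, y}.
FIRST(S'): from S'→c y we get {c}; from S'→ε we get {ε}; from S'→Q Q we get {c, y}. So FIRST(S') = {ε, c, y}.
FIRST(S): from S→c Q Q e we get {c}; from S→S' e Q we get {c, e, y}. So FIRST(S) = {c, e, y}.
FOLLOW(U) includes $ since U is the start symbol.
FOLLOW(U): in U→c U d, U is followed by d with FIRST {d}. Thus FOLLOW(U) = {$, d}.
FOLLOW(S): in U→Q S y U', S is followed by y U' with FIRST {y}. Thus FOLLOW(S) = {y}.
FOLLOW(U'): in U→Q S y U', the suffix after U' is empty, so FOLLOW(U') ⊇ FOLLOW(U) = {$, d}; in U→U', the suffix after U' is empty, so FOLLOW(U') ⊇ FOLLOW(U) = {$, d}; in Q→U' e e, U' is followed by e e with FIRST {e}. Thus FOLLOW(U') = {$, d, e}.
FOLLOW(S'): in S→S' e Q, S' is followed by e Q with FIRST {e}. Thus FOLLOW(S') = {e}.
FOLLOW(Q): in U→Q S y U', Q is followed by S y U' with FIRST {c, e, y}; in S→c Q Q e (occurrence 1), Q is followed by Q e with FIRST {c, y}; in S→c Q Q e (occurrence 2), Q is followed by e with FIRST {e}; in S→S' e Q, the suffix after Q is empty, so FOLLOW(Q) ⊇ FOLLOW(S) = {y}; in S'→Q Q (occurrence 1), Q is followed by Q with FIRST {c, y}; in S'→Q Q (occurrence 2), the suffix after Q is empty, so FOLLOW(Q) ⊇ FOLLOW(S') = {e}. Thus FOLLOW(Q) = {c, e, y}.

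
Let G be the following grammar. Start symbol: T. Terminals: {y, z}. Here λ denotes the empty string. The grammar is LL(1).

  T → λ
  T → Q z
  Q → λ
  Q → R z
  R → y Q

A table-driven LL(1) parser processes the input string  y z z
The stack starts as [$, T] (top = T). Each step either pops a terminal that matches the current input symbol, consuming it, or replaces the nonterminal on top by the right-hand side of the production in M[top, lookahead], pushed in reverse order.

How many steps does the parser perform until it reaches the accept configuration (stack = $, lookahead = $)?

     Stack      Input    Action
  1  $ T        y z z $  expand T → Q z
  2  $ z Q      y z z $  expand Q → R z
  3  $ z z R    y z z $  expand R → y Q
  4  $ z z Q y  y z z $  match y
  5  $ z z Q    z z $    expand Q → λ
  6  $ z z      z z $    match z
  7  $ z        z $      match z
Accept reached after 7 steps.

7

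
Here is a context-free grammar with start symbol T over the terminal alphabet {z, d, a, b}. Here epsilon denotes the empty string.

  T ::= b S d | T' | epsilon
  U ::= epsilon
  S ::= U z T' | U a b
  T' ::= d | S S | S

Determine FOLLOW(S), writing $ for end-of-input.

FIRST(U) = {epsilon}
FIRST(S) = {a, z}  (via U z T', U a b)
FIRST(T') = {a, d, z}  (via S S, S)
FIRST(T) = {epsilon, a, b, d, z}  (via T')
FOLLOW(T) includes $ since T is the start symbol.
FOLLOW(T): T appears on no right-hand side. Thus FOLLOW(T) = {$}.
FOLLOW(U): in S::=U z T', U is followed by z T' with FIRST {z}; in S::=U a b, U is followed by a b with FIRST {a}. Thus FOLLOW(U) = {a, z}.
FOLLOW(S): in T::=b S d, S is followed by d with FIRST {d}; in T'::=S S (occurrence 1), S is followed by S with FIRST {a, z}; in T'::=S S (occurrence 2), the suffix after S is empty, so FOLLOW(S) ⊇ FOLLOW(T') = {$, a, d, z}; in T'::=S, the suffix after S is empty, so FOLLOW(S) ⊇ FOLLOW(T') = {$, a, d, z}. Thus FOLLOW(S) = {$, a, d, z}.
FOLLOW(T'): in T::=T', the suffix after T' is empty, so FOLLOW(T') ⊇ FOLLOW(T) = {$}; in S::=U z T', the suffix after T' is empty, so FOLLOW(T') ⊇ FOLLOW(S) = {$, a, d, z}. Thus FOLLOW(T') = {$, a, d, z}.

{$, a, d, z}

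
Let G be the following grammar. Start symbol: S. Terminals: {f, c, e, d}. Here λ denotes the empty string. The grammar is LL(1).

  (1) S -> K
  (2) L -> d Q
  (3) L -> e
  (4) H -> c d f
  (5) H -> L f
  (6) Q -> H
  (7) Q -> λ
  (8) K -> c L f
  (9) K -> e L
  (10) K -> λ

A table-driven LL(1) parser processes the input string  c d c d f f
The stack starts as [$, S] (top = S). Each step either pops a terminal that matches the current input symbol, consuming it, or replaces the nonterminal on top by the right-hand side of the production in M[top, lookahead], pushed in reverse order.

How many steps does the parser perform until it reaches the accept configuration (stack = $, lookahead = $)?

step 1: stack=$ S  input=c d c d f f $  — expand S -> K
step 2: stack=$ K  input=c d c d f f $  — expand K -> c L f
step 3: stack=$ f L c  input=c d c d f f $  — match c
step 4: stack=$ f L  input=d c d f f $  — expand L -> d Q
step 5: stack=$ f Q d  input=d c d f f $  — match d
step 6: stack=$ f Q  input=c d f f $  — expand Q -> H
step 7: stack=$ f H  input=c d f f $  — expand H -> c d f
step 8: stack=$ f f d c  input=c d f f $  — match c
step 9: stack=$ f f d  input=d f f $  — match d
step 10: stack=$ f f  input=f f $  — match f
step 11: stack=$ f  input=f $  — match f
Accept reached after 11 steps.

11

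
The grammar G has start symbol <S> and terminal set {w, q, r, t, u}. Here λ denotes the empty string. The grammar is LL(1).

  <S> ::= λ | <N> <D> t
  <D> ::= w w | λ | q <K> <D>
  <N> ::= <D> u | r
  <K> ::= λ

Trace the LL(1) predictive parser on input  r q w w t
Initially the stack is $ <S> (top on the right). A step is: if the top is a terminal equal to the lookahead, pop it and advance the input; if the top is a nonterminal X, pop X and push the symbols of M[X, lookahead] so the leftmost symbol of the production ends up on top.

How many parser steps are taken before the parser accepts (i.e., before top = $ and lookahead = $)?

      Stack          Input        Action
   1  $ <S>          r q w w t $  expand <S> ::= <N> <D> t
   2  $ t <D> <N>    r q w w t $  expand <N> ::= r
   3  $ t <D> r      r q w w t $  match r
   4  $ t <D>        q w w t $    expand <D> ::= q <K> <D>
   5  $ t <D> <K> q  q w w t $    match q
   6  $ t <D> <K>    w w t $      expand <K> ::= λ
   7  $ t <D>        w w t $      expand <D> ::= w w
   8  $ t w w        w w t $      match w
   9  $ t w          w t $        match w
  10  $ t            t $          match t
Accept reached after 10 steps.

10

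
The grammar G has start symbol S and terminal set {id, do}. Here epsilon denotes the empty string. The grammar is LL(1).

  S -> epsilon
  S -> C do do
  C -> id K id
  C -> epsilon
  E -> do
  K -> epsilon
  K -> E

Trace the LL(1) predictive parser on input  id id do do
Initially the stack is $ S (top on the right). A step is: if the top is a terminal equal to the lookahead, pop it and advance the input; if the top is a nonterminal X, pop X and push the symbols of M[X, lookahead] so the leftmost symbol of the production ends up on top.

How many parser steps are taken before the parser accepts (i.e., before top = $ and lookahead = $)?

step 1: stack=$ S  input=id id do do $  — expand S -> C do do
step 2: stack=$ do do C  input=id id do do $  — expand C -> id K id
step 3: stack=$ do do id K id  input=id id do do $  — match id
step 4: stack=$ do do id K  input=id do do $  — expand K -> epsilon
step 5: stack=$ do do id  input=id do do $  — match id
step 6: stack=$ do do  input=do do $  — match do
step 7: stack=$ do  input=do $  — match do
Accept reached after 7 steps.

7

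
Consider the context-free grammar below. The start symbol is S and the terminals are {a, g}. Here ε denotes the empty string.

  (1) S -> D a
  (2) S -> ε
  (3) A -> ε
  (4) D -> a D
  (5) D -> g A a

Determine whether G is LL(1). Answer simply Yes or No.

FIRST(S) = {ε, a, g}
FIRST(A) = {ε}
FIRST(D) = {a, g}
FOLLOW(S) = {$}
FOLLOW(A) = {a}
FOLLOW(D) = {a}
Each cell of M receives at most one production.

Yes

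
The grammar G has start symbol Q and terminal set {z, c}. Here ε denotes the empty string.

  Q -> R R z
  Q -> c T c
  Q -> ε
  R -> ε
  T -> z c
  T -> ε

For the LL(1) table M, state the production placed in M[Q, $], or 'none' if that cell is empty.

FIRST(R) = {ε}
FIRST(T) = {ε, z}
FIRST(Q) = {ε, c, z}  (via R R z)
FOLLOW(Q) includes $ since Q is the start symbol.
FOLLOW(Q): Q appears on no right-hand side. Thus FOLLOW(Q) = {$}.
For Q -> R R z: FIRST(R R z) = {z}, so it goes in M[Q, t] for t ∈ {z}.
For Q -> c T c: FIRST(c T c) = {c}, so it goes in M[Q, t] for t ∈ {c}.
For Q -> ε: FIRST(ε) = {ε}, so it goes in M[Q, t] for t ∈ {}; since ε ∈ FIRST, also for every t ∈ FOLLOW(Q) = {$}.

Q -> ε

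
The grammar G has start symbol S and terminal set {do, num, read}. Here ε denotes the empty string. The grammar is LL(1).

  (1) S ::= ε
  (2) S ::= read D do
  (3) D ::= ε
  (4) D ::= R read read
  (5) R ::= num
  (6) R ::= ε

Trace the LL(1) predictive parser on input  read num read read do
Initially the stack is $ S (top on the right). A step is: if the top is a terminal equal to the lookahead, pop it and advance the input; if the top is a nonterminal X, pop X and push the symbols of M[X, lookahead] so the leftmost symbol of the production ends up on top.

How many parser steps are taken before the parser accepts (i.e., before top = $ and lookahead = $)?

8

step 1: stack=$ S  input=read num read read do $  — expand S ::= read D do
step 2: stack=$ do D read  input=read num read read do $  — match read
step 3: stack=$ do D  input=num read read do $  — expand D ::= R read read
step 4: stack=$ do read read R  input=num read read do $  — expand R ::= num
step 5: stack=$ do read read num  input=num read read do $  — match num
step 6: stack=$ do read read  input=read read do $  — match read
step 7: stack=$ do read  input=read do $  — match read
step 8: stack=$ do  input=do $  — match do
Accept reached after 8 steps.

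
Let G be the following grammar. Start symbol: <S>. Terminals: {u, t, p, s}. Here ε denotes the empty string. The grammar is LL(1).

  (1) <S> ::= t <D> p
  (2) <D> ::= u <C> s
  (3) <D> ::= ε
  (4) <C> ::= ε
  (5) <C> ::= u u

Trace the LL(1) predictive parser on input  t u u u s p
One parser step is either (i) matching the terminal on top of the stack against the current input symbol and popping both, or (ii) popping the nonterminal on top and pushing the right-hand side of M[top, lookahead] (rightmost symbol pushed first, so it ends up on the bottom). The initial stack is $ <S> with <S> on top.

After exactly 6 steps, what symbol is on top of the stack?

u

     Stack        Input          Action
  1  $ <S>        t u u u s p $  expand <S> ::= t <D> p
  2  $ p <D> t    t u u u s p $  match t
  3  $ p <D>      u u u s p $    expand <D> ::= u <C> s
  4  $ p s <C> u  u u u s p $    match u
  5  $ p s <C>    u u s p $      expand <C> ::= u u
  6  $ p s u u    u u s p $      match u
Stack after step 6: $ p s u (top = u).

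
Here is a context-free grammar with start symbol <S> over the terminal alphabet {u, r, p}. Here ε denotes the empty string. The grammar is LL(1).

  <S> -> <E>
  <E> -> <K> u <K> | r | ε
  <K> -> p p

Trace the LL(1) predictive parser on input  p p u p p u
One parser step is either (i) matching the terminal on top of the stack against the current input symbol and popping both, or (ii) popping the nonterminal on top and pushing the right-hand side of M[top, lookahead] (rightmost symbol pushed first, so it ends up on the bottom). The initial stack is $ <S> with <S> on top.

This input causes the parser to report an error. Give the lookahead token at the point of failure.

u

      Stack        Input          Action
   1  $ <S>        p p u p p u $  expand <S> -> <E>
   2  $ <E>        p p u p p u $  expand <E> -> <K> u <K>
   3  $ <K> u <K>  p p u p p u $  expand <K> -> p p
   4  $ <K> u p p  p p u p p u $  match p
   5  $ <K> u p    p u p p u $    match p
   6  $ <K> u      u p p u $      match u
   7  $ <K>        p p u $        expand <K> -> p p
   8  $ p p        p p u $        match p
   9  $ p          p u $          match p
  10  $            u $            error: stack empty but input remains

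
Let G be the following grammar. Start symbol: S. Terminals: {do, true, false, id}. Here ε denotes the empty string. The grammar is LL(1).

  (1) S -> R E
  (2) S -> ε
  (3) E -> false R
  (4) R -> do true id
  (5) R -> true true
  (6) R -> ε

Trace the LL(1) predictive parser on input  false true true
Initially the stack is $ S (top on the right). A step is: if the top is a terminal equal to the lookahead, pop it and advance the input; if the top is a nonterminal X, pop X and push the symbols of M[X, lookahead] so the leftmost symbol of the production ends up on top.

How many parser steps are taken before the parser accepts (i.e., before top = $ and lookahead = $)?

7

     Stack        Input              Action
  1  $ S          false true true $  expand S -> R E
  2  $ E R        false true true $  expand R -> ε
  3  $ E          false true true $  expand E -> false R
  4  $ R false    false true true $  match false
  5  $ R          true true $        expand R -> true true
  6  $ true true  true true $        match true
  7  $ true       true $             match true
Accept reached after 7 steps.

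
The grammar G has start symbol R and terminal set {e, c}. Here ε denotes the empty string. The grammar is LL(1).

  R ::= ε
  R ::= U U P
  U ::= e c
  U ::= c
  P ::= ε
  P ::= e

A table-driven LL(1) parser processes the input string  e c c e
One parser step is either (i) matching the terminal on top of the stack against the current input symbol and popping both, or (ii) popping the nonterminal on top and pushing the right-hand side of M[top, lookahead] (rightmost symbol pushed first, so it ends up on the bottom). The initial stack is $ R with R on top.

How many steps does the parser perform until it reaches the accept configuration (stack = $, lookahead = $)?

step 1: stack=$ R  input=e c c e $  — expand R ::= U U P
step 2: stack=$ P U U  input=e c c e $  — expand U ::= e c
step 3: stack=$ P U c e  input=e c c e $  — match e
step 4: stack=$ P U c  input=c c e $  — match c
step 5: stack=$ P U  input=c e $  — expand U ::= c
step 6: stack=$ P c  input=c e $  — match c
step 7: stack=$ P  input=e $  — expand P ::= e
step 8: stack=$ e  input=e $  — match e
Accept reached after 8 steps.

8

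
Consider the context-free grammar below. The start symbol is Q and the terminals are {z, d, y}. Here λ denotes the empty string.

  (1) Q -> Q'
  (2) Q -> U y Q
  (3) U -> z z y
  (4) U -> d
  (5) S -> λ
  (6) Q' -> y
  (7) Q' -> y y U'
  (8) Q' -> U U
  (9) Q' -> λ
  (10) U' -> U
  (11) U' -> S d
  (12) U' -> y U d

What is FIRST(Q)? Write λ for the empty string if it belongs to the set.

{λ, d, y, z}

FIRST(U): from U->z z y we get {z}; from U->d we get {d}. So FIRST(U) = {d, z}.
FIRST(S): from S->λ we get {λ}. So FIRST(S) = {λ}.
FIRST(Q'): from Q'->y we get {y}; from Q'->y y U' we get {y}; from Q'->U U we get {d, z}; from Q'->λ we get {λ}. So FIRST(Q') = {λ, d, y, z}.
FIRST(U'): from U'->U we get {d, z}; from U'->S d we get {d}; from U'->y U d we get {y}. So FIRST(U') = {d, y, z}.
FIRST(Q): from Q->Q' we get {λ, d, y, z}; from Q->U y Q we get {d, z}. So FIRST(Q) = {λ, d, y, z}.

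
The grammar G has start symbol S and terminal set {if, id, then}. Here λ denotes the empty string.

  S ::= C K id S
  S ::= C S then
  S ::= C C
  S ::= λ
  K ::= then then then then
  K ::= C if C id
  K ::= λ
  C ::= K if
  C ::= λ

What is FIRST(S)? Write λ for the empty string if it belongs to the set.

FIRST(S) = {λ, id, if, then}  (via C K id S, C S then, C C)
FIRST(K) = {λ, if, then}  (via C if C id)
FIRST(C) = {λ, if, then}  (via K if)

{λ, id, if, then}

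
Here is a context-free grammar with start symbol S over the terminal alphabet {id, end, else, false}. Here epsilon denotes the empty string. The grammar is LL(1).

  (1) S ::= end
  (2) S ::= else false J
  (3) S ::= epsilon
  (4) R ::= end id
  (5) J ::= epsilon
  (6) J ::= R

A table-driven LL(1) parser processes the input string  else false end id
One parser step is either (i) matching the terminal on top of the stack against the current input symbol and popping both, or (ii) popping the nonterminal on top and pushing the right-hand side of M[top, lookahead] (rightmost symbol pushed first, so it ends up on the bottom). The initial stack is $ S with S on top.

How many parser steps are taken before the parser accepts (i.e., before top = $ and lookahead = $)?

7

     Stack           Input                Action
  1  $ S             else false end id $  expand S ::= else false J
  2  $ J false else  else false end id $  match else
  3  $ J false       false end id $       match false
  4  $ J             end id $             expand J ::= R
  5  $ R             end id $             expand R ::= end id
  6  $ id end        end id $             match end
  7  $ id            id $                 match id
Accept reached after 7 steps.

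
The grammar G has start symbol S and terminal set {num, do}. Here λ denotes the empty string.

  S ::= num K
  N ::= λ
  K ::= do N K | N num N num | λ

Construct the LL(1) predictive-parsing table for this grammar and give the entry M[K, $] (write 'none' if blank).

K ::= λ

FIRST(S) = {num}
FIRST(N) = {λ}
FIRST(K) = {λ, do, num}  (via N num N num)
FOLLOW(S) includes $ since S is the start symbol.
FOLLOW(S): S appears on no right-hand side. Thus FOLLOW(S) = {$}.
FOLLOW(K): in S::=num K, the suffix after K is empty, so FOLLOW(K) ⊇ FOLLOW(S) = {$}; in K::=do N K, the suffix after K is empty (adds nothing new). Thus FOLLOW(K) = {$}.
For K ::= do N K: FIRST(do N K) = {do}, so it goes in M[K, t] for t ∈ {do}.
For K ::= N num N num: FIRST(N num N num) = {num}, so it goes in M[K, t] for t ∈ {num}.
For K ::= λ: FIRST(λ) = {λ}, so it goes in M[K, t] for t ∈ {}; since λ ∈ FIRST, also for every t ∈ FOLLOW(K) = {$}.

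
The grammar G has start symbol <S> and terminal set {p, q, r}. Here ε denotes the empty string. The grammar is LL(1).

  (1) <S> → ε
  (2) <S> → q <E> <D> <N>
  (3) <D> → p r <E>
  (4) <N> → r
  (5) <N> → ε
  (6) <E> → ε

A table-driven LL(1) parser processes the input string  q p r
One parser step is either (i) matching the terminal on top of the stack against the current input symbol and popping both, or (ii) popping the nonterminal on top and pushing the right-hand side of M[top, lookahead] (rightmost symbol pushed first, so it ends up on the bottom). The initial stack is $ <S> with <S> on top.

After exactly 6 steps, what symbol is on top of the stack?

     Stack            Input    Action
  1  $ <S>            q p r $  expand <S> → q <E> <D> <N>
  2  $ <N> <D> <E> q  q p r $  match q
  3  $ <N> <D> <E>    p r $    expand <E> → ε
  4  $ <N> <D>        p r $    expand <D> → p r <E>
  5  $ <N> <E> r p    p r $    match p
  6  $ <N> <E> r      r $      match r
Stack after step 6: $ <N> <E> (top = <E>).

<E>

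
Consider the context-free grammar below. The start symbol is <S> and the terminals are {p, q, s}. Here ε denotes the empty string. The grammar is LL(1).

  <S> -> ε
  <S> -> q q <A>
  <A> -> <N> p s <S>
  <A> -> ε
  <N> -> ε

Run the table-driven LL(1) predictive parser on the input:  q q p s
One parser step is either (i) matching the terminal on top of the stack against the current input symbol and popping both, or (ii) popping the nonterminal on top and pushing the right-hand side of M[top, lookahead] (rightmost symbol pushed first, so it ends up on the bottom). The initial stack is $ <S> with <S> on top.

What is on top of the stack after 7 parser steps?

<S>

     Stack          Input      Action
  1  $ <S>          q q p s $  expand <S> -> q q <A>
  2  $ <A> q q      q q p s $  match q
  3  $ <A> q        q p s $    match q
  4  $ <A>          p s $      expand <A> -> <N> p s <S>
  5  $ <S> s p <N>  p s $      expand <N> -> ε
  6  $ <S> s p      p s $      match p
  7  $ <S> s        s $        match s
Stack after step 7: $ <S> (top = <S>).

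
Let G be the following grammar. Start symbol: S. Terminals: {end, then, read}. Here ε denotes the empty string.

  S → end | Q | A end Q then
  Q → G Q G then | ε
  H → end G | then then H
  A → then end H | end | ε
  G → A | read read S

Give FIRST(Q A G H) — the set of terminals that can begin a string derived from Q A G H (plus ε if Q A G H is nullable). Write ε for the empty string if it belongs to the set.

FIRST(H) = {end, then}
FIRST(A) = {ε, end, then}
FIRST(G) = {ε, end, read, then}  (via A)
FIRST(Q) = {ε, end, read, then}  (via G Q G then)
FIRST(S) = {ε, end, read, then}  (via Q, A end Q then)
FIRST(Q A G H): take FIRST of each symbol in turn, carrying on past any symbol whose FIRST contains ε; result {end, read, then}.

{end, read, then}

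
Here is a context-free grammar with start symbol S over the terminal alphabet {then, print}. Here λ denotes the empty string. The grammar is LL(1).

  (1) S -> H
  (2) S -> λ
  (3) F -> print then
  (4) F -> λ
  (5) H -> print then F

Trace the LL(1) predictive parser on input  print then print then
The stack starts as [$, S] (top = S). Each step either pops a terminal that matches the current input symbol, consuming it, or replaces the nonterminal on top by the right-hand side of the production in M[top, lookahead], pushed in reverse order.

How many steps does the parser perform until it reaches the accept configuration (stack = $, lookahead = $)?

     Stack           Input                    Action
  1  $ S             print then print then $  expand S -> H
  2  $ H             print then print then $  expand H -> print then F
  3  $ F then print  print then print then $  match print
  4  $ F then        then print then $        match then
  5  $ F             print then $             expand F -> print then
  6  $ then print    print then $             match print
  7  $ then          then $                   match then
Accept reached after 7 steps.

7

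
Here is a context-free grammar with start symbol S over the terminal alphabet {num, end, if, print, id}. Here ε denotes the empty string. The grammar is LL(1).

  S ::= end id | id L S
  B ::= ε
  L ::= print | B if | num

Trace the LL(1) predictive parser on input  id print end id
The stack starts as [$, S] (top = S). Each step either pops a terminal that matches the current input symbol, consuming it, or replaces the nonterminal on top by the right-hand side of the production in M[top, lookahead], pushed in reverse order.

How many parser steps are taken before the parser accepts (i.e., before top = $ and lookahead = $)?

step 1: stack=$ S  input=id print end id $  — expand S ::= id L S
step 2: stack=$ S L id  input=id print end id $  — match id
step 3: stack=$ S L  input=print end id $  — expand L ::= print
step 4: stack=$ S print  input=print end id $  — match print
step 5: stack=$ S  input=end id $  — expand S ::= end id
step 6: stack=$ id end  input=end id $  — match end
step 7: stack=$ id  input=id $  — match id
Accept reached after 7 steps.

7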